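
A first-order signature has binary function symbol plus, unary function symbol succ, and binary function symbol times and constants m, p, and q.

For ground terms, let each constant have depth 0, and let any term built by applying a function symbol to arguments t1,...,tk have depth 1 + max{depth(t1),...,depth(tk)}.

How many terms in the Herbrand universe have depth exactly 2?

1155

Let N_k count ground terms of depth at most k. Each non-constant term of depth ≤ k is some function symbol applied to depth-≤(k−1) arguments, giving N_k = 3 + N_{k-1}^2 + N_{k-1} + N_{k-1}^2.
N_0 = 3
N_1 = 3 + 3^2 + 3 + 3^2 = 24
N_2 = 3 + 24^2 + 24 + 24^2 = 1179
Terms of depth exactly 2: N_2 − N_1 = 1179 − 24 = 1155.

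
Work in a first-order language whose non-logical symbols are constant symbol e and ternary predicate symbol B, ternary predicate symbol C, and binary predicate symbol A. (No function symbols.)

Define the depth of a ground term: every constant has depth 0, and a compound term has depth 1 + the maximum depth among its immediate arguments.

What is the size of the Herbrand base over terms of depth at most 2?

First count ground terms of depth ≤ 2.
With no function symbols every ground term is a constant, so there is exactly 1 ground term at every depth bound.
N_0 = 1
N_1 = 1
N_2 = 1
Explicitly: e.
So |H| = 1.
Each predicate of arity r yields |H|^r ground atoms (one per choice of an r-tuple from H):
  B: 1^3 = 1;  C: 1^3 = 1;  A: 1^2 = 1
Total ground atoms: 1 + 1 + 1 = 3.

3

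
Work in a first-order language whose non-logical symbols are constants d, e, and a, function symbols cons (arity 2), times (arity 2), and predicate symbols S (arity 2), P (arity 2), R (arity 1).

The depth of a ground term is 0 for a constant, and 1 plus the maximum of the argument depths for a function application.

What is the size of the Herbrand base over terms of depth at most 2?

First count ground terms of depth ≤ 2.
Let N_k count ground terms of depth at most k. Each non-constant term of depth ≤ k is some function symbol applied to depth-≤(k−1) arguments, giving N_k = 3 + N_{k-1}^2 + N_{k-1}^2.
N_0 = 3
N_1 = 3 + 3^2 + 3^2 = 21
N_2 = 3 + 21^2 + 21^2 = 885
So |H| = 885.
Ground atoms are formed by filling each argument slot of a predicate with a term from H, so an r-ary predicate gives |H|^r atoms:
  S: 885^2 = 783225;  P: 885^2 = 783225;  R: 885
Total ground atoms: 783225 + 783225 + 885 = 1567335.

1567335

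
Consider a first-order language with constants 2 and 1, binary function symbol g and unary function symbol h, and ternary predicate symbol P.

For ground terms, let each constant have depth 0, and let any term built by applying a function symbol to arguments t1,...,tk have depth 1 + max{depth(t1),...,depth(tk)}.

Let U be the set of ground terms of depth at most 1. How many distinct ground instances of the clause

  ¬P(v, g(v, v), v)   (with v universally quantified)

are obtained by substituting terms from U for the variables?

Ground terms of depth ≤ 1:
  If N_k denotes the number of depth-≤k ground terms, the 2 constants give N_0 = 2, and each function symbol of arity r contributes N_{k-1}^r new terms at level k: N_k = 2 + N_{k-1}^2 + N_{k-1}.
  N_0 = 2
  N_1 = 2 + 2^2 + 2 = 8
So there are 8 ground terms available for substitution.
The body mentions the single quantified variable v; since ground terms form a free algebra, no two substitutions collapse to the same formula.
Number of ground instances = 8.

8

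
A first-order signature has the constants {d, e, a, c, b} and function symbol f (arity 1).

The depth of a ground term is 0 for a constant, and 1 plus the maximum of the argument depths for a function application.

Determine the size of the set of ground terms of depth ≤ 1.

If N_k denotes the number of depth-≤k ground terms, the 5 constants give N_0 = 5, and each function symbol of arity r contributes N_{k-1}^r new terms at level k: N_k = 5 + N_{k-1}.
N_0 = 5
N_1 = 5 + 5 = 10
Explicitly: d, e, a, c, b, f(d), f(e), f(a), f(c), f(b).

10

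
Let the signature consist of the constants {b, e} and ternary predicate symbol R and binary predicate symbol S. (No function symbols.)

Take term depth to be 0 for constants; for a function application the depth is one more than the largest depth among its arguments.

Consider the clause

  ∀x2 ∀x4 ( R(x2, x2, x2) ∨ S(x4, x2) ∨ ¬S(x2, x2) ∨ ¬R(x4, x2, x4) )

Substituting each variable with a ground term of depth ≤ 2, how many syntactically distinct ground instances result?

4

Ground terms of depth ≤ 2:
  With no function symbols every ground term is a constant, so there are exactly 2 ground terms at every depth bound.
  N_0 = 2
  N_1 = 2
  N_2 = 2
  Explicitly: b, e.
So there are 2 ground terms available for substitution.
There are 2 variables to instantiate (x2, x4), each occurring in at least one literal, so different choices give different ground instances.
Number of ground instances = 2^2 = 4.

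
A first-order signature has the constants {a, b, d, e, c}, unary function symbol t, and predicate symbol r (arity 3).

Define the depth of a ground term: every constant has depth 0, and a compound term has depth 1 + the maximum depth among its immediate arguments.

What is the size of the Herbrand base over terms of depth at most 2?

3375

First count ground terms of depth ≤ 2.
Let N_k count ground terms of depth at most k. Each non-constant term of depth ≤ k is some function symbol applied to depth-≤(k−1) arguments, giving N_k = 5 + N_{k-1}.
N_0 = 5
N_1 = 5 + 5 = 10
N_2 = 5 + 10 = 15
So |H| = 15.
For each predicate symbol, the number of ground atoms is |H| raised to its arity; summing:
  r: 15^3 = 3375
Total ground atoms: 3375.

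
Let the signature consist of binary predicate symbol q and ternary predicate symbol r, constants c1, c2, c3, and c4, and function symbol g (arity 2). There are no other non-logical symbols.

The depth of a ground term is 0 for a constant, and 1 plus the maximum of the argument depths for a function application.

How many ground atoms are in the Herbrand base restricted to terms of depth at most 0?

80

First count ground terms of depth ≤ 0.
Write N_k for the number of ground terms of depth ≤ k. A term of depth ≤ k is either a constant or a function symbol applied to arguments of depth ≤ k−1, so N_k = 4 + N_{k-1}^2.
N_0 = 4
So |H| = 4.
A ground atom is a predicate applied to a tuple of terms from H, so the count is the sum over predicates of |H|^arity:
  q: 4^2 = 16;  r: 4^3 = 64
Total ground atoms: 16 + 64 = 80.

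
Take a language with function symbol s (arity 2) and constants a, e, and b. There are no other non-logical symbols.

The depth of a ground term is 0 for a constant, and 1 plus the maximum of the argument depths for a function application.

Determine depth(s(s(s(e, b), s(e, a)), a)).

3

depth(s(e, b)) = 1 + max(0, 0) = 1
depth(s(e, a)) = 1 + max(0, 0) = 1
depth(s(s(e, b), s(e, a))) = 1 + max(1, 1) = 2
depth(s(s(s(e, b), s(e, a)), a)) = 1 + max(2, 0) = 3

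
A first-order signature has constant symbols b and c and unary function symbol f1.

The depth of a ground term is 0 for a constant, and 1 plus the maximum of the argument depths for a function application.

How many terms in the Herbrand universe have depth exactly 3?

Write N_k for the number of ground terms of depth ≤ k. A term of depth ≤ k is either a constant or a function symbol applied to arguments of depth ≤ k−1, so N_k = 2 + N_{k-1}.
N_0 = 2
N_1 = 2 + 2 = 4
N_2 = 2 + 4 = 6
N_3 = 2 + 6 = 8
Terms of depth exactly 3: N_3 − N_2 = 8 − 6 = 2.

2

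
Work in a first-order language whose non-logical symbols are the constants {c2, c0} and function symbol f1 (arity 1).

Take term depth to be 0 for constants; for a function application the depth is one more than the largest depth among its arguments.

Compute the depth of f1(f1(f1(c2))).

3

depth(f1(c2)) = 1 + depth(c2) = 1 + 0 = 1
depth(f1(f1(c2))) = 1 + depth(f1(c2)) = 1 + 1 = 2
depth(f1(f1(f1(c2)))) = 1 + depth(f1(f1(c2))) = 1 + 2 = 3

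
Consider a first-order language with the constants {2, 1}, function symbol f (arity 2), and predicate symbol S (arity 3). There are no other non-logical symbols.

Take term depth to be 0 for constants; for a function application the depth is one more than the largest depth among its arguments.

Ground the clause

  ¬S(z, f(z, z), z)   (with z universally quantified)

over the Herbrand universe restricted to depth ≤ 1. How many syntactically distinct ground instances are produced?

6

Ground terms of depth ≤ 1:
  Let N_k = |{terms of depth ≤ k}|. Then N_0 = 2 and N_k = 2 + N_{k-1}^2 for k ≥ 1 (one summand per function symbol, arity giving the exponent).
  N_0 = 2
  N_1 = 2 + 2^2 = 6
So there are 6 ground terms available for substitution.
The clause has 1 distinct variable (z), which appears in the body. In the free term algebra distinct substitutions yield syntactically distinct ground instances.
Number of ground instances = 6.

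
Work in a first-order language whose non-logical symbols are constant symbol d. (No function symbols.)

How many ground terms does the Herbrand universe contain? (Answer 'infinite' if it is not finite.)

1

There are no function symbols, so the only ground term is the single constant.
The Herbrand universe is {d}, finite with 1 element.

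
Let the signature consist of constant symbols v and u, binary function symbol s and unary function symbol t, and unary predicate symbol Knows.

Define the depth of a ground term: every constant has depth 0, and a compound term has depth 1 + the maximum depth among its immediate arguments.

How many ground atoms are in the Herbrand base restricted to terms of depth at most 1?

First count ground terms of depth ≤ 1.
Let N_k count ground terms of depth at most k. Each non-constant term of depth ≤ k is some function symbol applied to depth-≤(k−1) arguments, giving N_k = 2 + N_{k-1}^2 + N_{k-1}.
N_0 = 2
N_1 = 2 + 2^2 + 2 = 8
Explicitly: v, u, s(v, v), s(v, u), s(u, v), s(u, u), t(v), t(u).
So |H| = 8.
For each predicate symbol, the number of ground atoms is |H| raised to its arity; summing:
  Knows: 8
Total ground atoms: 8.

8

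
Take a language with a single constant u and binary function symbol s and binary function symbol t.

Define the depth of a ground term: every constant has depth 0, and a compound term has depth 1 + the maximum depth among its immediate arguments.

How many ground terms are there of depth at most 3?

Let N_k count ground terms of depth at most k. Each non-constant term of depth ≤ k is some function symbol applied to depth-≤(k−1) arguments, giving N_k = 1 + N_{k-1}^2 + N_{k-1}^2.
N_0 = 1
N_1 = 1 + 1^2 + 1^2 = 3
N_2 = 1 + 3^2 + 3^2 = 19
N_3 = 1 + 19^2 + 19^2 = 723

723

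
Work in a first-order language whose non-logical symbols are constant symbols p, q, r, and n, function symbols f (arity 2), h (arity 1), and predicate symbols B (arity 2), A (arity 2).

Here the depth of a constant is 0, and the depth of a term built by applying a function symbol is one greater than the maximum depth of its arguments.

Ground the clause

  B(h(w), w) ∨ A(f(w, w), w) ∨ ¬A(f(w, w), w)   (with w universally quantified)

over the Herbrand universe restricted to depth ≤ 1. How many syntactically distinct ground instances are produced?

24

Ground terms of depth ≤ 1:
  Let N_k count ground terms of depth at most k. Each non-constant term of depth ≤ k is some function symbol applied to depth-≤(k−1) arguments, giving N_k = 4 + N_{k-1}^2 + N_{k-1}.
  N_0 = 4
  N_1 = 4 + 4^2 + 4 = 24
So there are 24 ground terms available for substitution.
The clause has 1 distinct variable (w), which appears in the body. In the free term algebra distinct substitutions yield syntactically distinct ground instances.
Number of ground instances = 24.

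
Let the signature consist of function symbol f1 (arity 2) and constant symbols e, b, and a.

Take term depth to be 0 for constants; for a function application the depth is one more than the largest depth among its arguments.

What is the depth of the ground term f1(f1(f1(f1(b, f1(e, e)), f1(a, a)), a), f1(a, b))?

5

depth(f1(e, e)) = 1 + max(0, 0) = 1
depth(f1(b, f1(e, e))) = 1 + max(0, 1) = 2
depth(f1(a, a)) = 1 + max(0, 0) = 1
depth(f1(f1(b, f1(e, e)), f1(a, a))) = 1 + max(2, 1) = 3
depth(f1(f1(f1(b, f1(e, e)), f1(a, a)), a)) = 1 + max(3, 0) = 4
depth(f1(a, b)) = 1 + max(0, 0) = 1
depth(f1(f1(f1(f1(b, f1(e, e)), f1(a, a)), a), f1(a, b))) = 1 + max(4, 1) = 5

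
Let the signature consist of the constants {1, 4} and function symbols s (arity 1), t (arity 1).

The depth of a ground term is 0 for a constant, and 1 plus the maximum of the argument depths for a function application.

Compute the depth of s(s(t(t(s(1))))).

depth(s(1)) = 1 + depth(1) = 1 + 0 = 1
depth(t(s(1))) = 1 + depth(s(1)) = 1 + 1 = 2
depth(t(t(s(1)))) = 1 + depth(t(s(1))) = 1 + 2 = 3
depth(s(t(t(s(1))))) = 1 + depth(t(t(s(1)))) = 1 + 3 = 4
depth(s(s(t(t(s(1)))))) = 1 + depth(s(t(t(s(1))))) = 1 + 4 = 5

5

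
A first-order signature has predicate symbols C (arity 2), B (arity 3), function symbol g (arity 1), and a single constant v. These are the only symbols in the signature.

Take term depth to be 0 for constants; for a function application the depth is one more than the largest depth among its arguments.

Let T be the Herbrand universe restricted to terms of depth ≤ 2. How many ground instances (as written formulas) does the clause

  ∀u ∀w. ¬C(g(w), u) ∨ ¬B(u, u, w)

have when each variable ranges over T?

Ground terms of depth ≤ 2:
  Write N_k for the number of ground terms of depth ≤ k. A term of depth ≤ k is either a constant or a function symbol applied to arguments of depth ≤ k−1, so N_k = 1 + N_{k-1}.
  N_0 = 1
  N_1 = 1 + 1 = 2
  N_2 = 1 + 2 = 3
  Explicitly: v, g(v), g(g(v)).
So there are 3 ground terms available for substitution.
There are 2 variables to instantiate (u, w), each occurring in at least one literal, so different choices give different ground instances.
Number of ground instances = 3^2 = 9.

9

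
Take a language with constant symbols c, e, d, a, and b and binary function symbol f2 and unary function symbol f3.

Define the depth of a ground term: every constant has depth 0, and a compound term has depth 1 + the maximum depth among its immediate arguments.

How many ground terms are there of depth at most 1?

Write N_k for the number of ground terms of depth ≤ k. A term of depth ≤ k is either a constant or a function symbol applied to arguments of depth ≤ k−1, so N_k = 5 + N_{k-1}^2 + N_{k-1}.
N_0 = 5
N_1 = 5 + 5^2 + 5 = 35

35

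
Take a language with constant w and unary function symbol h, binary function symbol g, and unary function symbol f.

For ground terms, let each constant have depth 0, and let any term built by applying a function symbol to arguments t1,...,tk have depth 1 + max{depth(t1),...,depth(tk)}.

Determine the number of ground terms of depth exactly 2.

Write N_k for the number of ground terms of depth ≤ k. A term of depth ≤ k is either a constant or a function symbol applied to arguments of depth ≤ k−1, so N_k = 1 + N_{k-1} + N_{k-1}^2 + N_{k-1}.
N_0 = 1
N_1 = 1 + 1 + 1^2 + 1 = 4
N_2 = 1 + 4 + 4^2 + 4 = 25
Terms of depth exactly 2: N_2 − N_1 = 25 − 4 = 21.

21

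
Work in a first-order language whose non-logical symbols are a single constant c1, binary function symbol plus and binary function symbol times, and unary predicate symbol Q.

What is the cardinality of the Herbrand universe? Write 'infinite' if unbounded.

infinite

The signature has at least one function symbol (plus, arity 2) and at least one constant (c1).
Iterating plus gives infinitely many distinct ground terms: c1, plus(c1, c1), plus(plus(c1, c1), plus(c1, c1)), ...
So the Herbrand universe is infinite.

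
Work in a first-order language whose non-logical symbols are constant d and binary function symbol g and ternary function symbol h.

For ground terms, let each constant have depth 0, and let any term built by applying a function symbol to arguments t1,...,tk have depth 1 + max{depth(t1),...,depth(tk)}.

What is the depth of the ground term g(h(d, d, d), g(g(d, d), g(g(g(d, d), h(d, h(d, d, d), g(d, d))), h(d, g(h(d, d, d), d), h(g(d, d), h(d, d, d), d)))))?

depth(h(d, d, d)) = 1 + max(0, 0, 0) = 1
depth(g(d, d)) = 1 + max(0, 0) = 1
depth(h(d, h(d, d, d), g(d, d))) = 1 + max(0, 1, 1) = 2
depth(g(g(d, d), h(d, h(d, d, d), g(d, d)))) = 1 + max(1, 2) = 3
depth(g(h(d, d, d), d)) = 1 + max(1, 0) = 2
depth(h(g(d, d), h(d, d, d), d)) = 1 + max(1, 1, 0) = 2
depth(h(d, g(h(d, d, d), d), h(g(d, d), h(d, d, d), d))) = 1 + max(0, 2, 2) = 3
depth(g(g(g(d, d), h(d, h(d, d, d), g(d, d))), h(d, g(h(d, d, d), d), h(g(d, d), h(d, d, d), d)))) = 1 + max(3, 3) = 4
depth(g(g(d, d), g(g(g(d, d), h(d, h(d, d, d), g(d, d))), h(d, g(h(d, d, d), d), h(g(d, d), h(d, d, d), d))))) = 1 + max(1, 4) = 5
depth(g(h(d, d, d), g(g(d, d), g(g(g(d, d), h(d, h(d, d, d), g(d, d))), h(d, g(h(d, d, d), d), h(g(d, d), h(d, d, d), d)))))) = 1 + max(1, 5) = 6

6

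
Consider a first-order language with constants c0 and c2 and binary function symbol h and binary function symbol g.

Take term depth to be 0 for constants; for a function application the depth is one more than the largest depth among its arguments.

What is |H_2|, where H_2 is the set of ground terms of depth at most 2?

Let N_k = |{terms of depth ≤ k}|. Then N_0 = 2 and N_k = 2 + N_{k-1}^2 + N_{k-1}^2 for k ≥ 1 (one summand per function symbol, arity giving the exponent).
N_0 = 2
N_1 = 2 + 2^2 + 2^2 = 10
N_2 = 2 + 10^2 + 10^2 = 202

202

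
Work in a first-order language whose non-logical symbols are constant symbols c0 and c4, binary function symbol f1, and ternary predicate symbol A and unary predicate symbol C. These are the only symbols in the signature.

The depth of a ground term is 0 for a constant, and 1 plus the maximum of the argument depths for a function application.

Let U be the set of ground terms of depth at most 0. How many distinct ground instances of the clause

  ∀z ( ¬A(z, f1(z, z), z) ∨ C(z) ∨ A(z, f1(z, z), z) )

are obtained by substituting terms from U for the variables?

2

Ground terms of depth ≤ 0:
  Count level by level. With function symbols f1/2, the terms of depth ≤ k are the 2 constants together with each function applied to depth-≤(k−1) tuples, so N_k = 2 + N_{k-1}^2.
  N_0 = 2
  Explicitly: c0, c4.
So there are 2 ground terms available for substitution.
There is 1 variable to instantiate (z),  occurring in at least one literal, so different choices give different ground instances.
Number of ground instances = 2.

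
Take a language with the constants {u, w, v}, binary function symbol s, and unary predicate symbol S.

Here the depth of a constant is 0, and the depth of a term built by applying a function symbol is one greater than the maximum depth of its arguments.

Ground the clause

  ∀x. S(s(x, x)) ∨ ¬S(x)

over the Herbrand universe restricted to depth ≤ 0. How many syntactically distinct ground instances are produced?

Ground terms of depth ≤ 0:
  Let N_k count ground terms of depth at most k. Each non-constant term of depth ≤ k is some function symbol applied to depth-≤(k−1) arguments, giving N_k = 3 + N_{k-1}^2.
  N_0 = 3
  Explicitly: u, w, v.
So there are 3 ground terms available for substitution.
The variable x ranges independently over the available ground terms, and distinct assignments produce distinct instances.
Number of ground instances = 3.

3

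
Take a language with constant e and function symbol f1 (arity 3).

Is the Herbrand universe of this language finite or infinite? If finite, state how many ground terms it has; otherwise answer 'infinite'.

infinite

The signature has at least one function symbol (f1, arity 3) and at least one constant (e).
Iterating f1 gives infinitely many distinct ground terms: e, f1(e, e, e), f1(f1(e, e, e), f1(e, e, e), f1(e, e, e)), ...
So the Herbrand universe is infinite.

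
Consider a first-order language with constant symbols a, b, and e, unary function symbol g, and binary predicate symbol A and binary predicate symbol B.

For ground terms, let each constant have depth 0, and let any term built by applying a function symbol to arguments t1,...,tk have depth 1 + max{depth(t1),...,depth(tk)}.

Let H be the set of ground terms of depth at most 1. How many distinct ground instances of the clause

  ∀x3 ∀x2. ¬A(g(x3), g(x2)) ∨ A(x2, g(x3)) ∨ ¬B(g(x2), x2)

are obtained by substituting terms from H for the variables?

36

Ground terms of depth ≤ 1:
  Let N_k count ground terms of depth at most k. Each non-constant term of depth ≤ k is some function symbol applied to depth-≤(k−1) arguments, giving N_k = 3 + N_{k-1}.
  N_0 = 3
  N_1 = 3 + 3 = 6
So there are 6 ground terms available for substitution.
Each of x3, x2 ranges independently over the available ground terms, and distinct assignments produce distinct instances.
Number of ground instances = 6^2 = 36.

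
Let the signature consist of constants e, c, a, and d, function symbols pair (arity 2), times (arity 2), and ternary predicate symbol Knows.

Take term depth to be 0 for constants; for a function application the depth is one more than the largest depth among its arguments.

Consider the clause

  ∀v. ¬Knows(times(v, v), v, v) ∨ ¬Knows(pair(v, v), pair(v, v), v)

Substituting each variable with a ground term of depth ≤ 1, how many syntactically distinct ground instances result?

Ground terms of depth ≤ 1:
  If N_k denotes the number of depth-≤k ground terms, the 4 constants give N_0 = 4, and each function symbol of arity r contributes N_{k-1}^r new terms at level k: N_k = 4 + N_{k-1}^2 + N_{k-1}^2.
  N_0 = 4
  N_1 = 4 + 4^2 + 4^2 = 36
So there are 36 ground terms available for substitution.
There is 1 variable to instantiate (v),  occurring in at least one literal, so different choices give different ground instances.
Number of ground instances = 36.

36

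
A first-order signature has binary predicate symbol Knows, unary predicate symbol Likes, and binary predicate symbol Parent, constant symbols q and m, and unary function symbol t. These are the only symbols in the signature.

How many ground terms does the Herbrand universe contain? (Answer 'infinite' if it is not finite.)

The signature has at least one function symbol (t, arity 1) and at least one constant (q).
Iterating t gives infinitely many distinct ground terms: q, t(q), t(t(q)), ...
So the Herbrand universe is infinite.

infinite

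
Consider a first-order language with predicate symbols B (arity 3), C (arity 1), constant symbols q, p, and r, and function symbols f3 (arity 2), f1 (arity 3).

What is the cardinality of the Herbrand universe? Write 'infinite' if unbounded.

The signature has at least one function symbol (f3, arity 2) and at least one constant (q).
Iterating f3 gives infinitely many distinct ground terms: q, f3(q, q), f3(f3(q, q), f3(q, q)), ...
So the Herbrand universe is infinite.

infinite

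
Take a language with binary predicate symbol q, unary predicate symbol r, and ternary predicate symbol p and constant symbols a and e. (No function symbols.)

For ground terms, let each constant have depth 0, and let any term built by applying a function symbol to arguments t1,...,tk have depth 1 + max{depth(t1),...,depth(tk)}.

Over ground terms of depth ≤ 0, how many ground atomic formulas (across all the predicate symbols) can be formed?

First count ground terms of depth ≤ 0.
With no function symbols every ground term is a constant, so there are exactly 2 ground terms at every depth bound.
N_0 = 2
Explicitly: a, e.
So |H| = 2.
Each predicate of arity r yields |H|^r ground atoms (one per choice of an r-tuple from H):
  q: 2^2 = 4;  r: 2;  p: 2^3 = 8
Total ground atoms: 4 + 2 + 8 = 14.

14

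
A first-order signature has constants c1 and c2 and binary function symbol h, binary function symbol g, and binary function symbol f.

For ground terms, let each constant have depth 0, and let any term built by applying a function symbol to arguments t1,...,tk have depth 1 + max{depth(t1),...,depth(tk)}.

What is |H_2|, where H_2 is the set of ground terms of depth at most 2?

Write N_k for the number of ground terms of depth ≤ k. A term of depth ≤ k is either a constant or a function symbol applied to arguments of depth ≤ k−1, so N_k = 2 + N_{k-1}^2 + N_{k-1}^2 + N_{k-1}^2.
N_0 = 2
N_1 = 2 + 2^2 + 2^2 + 2^2 = 14
N_2 = 2 + 14^2 + 14^2 + 14^2 = 590

590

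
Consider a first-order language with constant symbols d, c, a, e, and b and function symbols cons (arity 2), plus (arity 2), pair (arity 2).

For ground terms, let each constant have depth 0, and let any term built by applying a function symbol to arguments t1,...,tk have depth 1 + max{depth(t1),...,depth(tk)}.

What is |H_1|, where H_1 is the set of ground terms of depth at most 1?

80

Write N_k for the number of ground terms of depth ≤ k. A term of depth ≤ k is either a constant or a function symbol applied to arguments of depth ≤ k−1, so N_k = 5 + N_{k-1}^2 + N_{k-1}^2 + N_{k-1}^2.
N_0 = 5
N_1 = 5 + 5^2 + 5^2 + 5^2 = 80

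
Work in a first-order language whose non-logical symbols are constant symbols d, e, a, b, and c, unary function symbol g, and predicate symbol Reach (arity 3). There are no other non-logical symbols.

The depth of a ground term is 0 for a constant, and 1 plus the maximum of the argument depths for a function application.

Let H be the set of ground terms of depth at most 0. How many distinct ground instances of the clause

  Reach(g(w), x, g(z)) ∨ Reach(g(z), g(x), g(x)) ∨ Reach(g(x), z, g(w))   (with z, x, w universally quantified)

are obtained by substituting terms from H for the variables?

Ground terms of depth ≤ 0:
  Let N_k count ground terms of depth at most k. Each non-constant term of depth ≤ k is some function symbol applied to depth-≤(k−1) arguments, giving N_k = 5 + N_{k-1}.
  N_0 = 5
  Explicitly: d, e, a, b, c.
So there are 5 ground terms available for substitution.
The body mentions every one of the 3 quantified variables; since ground terms form a free algebra, no two substitutions collapse to the same formula.
Number of ground instances = 5^3 = 125.

125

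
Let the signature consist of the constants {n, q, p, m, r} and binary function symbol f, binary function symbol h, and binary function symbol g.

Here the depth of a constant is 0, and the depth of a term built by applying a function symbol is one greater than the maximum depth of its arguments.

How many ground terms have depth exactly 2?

19125

Count level by level. With function symbols f/2, h/2, g/2, the terms of depth ≤ k are the 5 constants together with each function applied to depth-≤(k−1) tuples, so N_k = 5 + N_{k-1}^2 + N_{k-1}^2 + N_{k-1}^2.
N_0 = 5
N_1 = 5 + 5^2 + 5^2 + 5^2 = 80
N_2 = 5 + 80^2 + 80^2 + 80^2 = 19205
Terms of depth exactly 2: N_2 − N_1 = 19205 − 80 = 19125.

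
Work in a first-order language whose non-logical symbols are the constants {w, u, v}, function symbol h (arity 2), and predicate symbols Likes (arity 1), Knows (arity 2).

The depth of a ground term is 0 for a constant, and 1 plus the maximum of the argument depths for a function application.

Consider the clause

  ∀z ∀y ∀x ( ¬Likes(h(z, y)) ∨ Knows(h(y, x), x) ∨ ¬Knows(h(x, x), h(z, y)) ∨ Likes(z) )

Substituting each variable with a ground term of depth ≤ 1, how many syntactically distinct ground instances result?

1728

Ground terms of depth ≤ 1:
  Let N_k count ground terms of depth at most k. Each non-constant term of depth ≤ k is some function symbol applied to depth-≤(k−1) arguments, giving N_k = 3 + N_{k-1}^2.
  N_0 = 3
  N_1 = 3 + 3^2 = 12
So there are 12 ground terms available for substitution.
There are 3 variables to instantiate (z, y, x), each occurring in at least one literal, so different choices give different ground instances.
Number of ground instances = 12^3 = 1728.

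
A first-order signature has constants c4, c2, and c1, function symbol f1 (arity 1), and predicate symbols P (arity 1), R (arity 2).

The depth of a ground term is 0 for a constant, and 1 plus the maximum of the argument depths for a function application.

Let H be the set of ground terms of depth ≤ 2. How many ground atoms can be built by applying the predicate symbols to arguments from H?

90

First count ground terms of depth ≤ 2.
Count level by level. With function symbols f1/1, the terms of depth ≤ k are the 3 constants together with each function applied to depth-≤(k−1) tuples, so N_k = 3 + N_{k-1}.
N_0 = 3
N_1 = 3 + 3 = 6
N_2 = 3 + 6 = 9
So |H| = 9.
Each predicate of arity r yields |H|^r ground atoms (one per choice of an r-tuple from H):
  P: 9;  R: 9^2 = 81
Total ground atoms: 9 + 81 = 90.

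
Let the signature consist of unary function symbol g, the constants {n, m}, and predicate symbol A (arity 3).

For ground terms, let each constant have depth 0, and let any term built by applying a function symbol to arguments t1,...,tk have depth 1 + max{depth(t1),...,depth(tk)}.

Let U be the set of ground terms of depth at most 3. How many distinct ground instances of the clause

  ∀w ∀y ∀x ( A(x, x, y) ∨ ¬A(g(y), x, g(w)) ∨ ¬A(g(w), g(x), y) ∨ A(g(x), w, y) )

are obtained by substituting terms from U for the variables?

Ground terms of depth ≤ 3:
  Let N_k = |{terms of depth ≤ k}|. Then N_0 = 2 and N_k = 2 + N_{k-1} for k ≥ 1 (one summand per function symbol, arity giving the exponent).
  N_0 = 2
  N_1 = 2 + 2 = 4
  N_2 = 2 + 4 = 6
  N_3 = 2 + 6 = 8
  Explicitly: n, m, g(n), g(m), g(g(n)), g(g(m)), g(g(g(n))), g(g(g(m))).
So there are 8 ground terms available for substitution.
There are 3 variables to instantiate (w, y, x), each occurring in at least one literal, so different choices give different ground instances.
Number of ground instances = 8^3 = 512.

512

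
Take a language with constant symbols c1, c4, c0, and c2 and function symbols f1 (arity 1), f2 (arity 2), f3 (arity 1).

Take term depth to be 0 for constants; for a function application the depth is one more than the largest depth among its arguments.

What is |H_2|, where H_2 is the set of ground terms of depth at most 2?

If N_k denotes the number of depth-≤k ground terms, the 4 constants give N_0 = 4, and each function symbol of arity r contributes N_{k-1}^r new terms at level k: N_k = 4 + N_{k-1} + N_{k-1}^2 + N_{k-1}.
N_0 = 4
N_1 = 4 + 4 + 4^2 + 4 = 28
N_2 = 4 + 28 + 28^2 + 28 = 844

844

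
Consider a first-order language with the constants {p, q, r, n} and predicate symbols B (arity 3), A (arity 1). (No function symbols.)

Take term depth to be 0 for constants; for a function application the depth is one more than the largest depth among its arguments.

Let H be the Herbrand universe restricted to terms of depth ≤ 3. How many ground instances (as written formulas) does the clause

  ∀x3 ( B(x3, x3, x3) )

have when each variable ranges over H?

4

Ground terms of depth ≤ 3:
  With no function symbols every ground term is a constant, so there are exactly 4 ground terms at every depth bound.
  N_0 = 4
  N_1 = 4
  N_2 = 4
  N_3 = 4
  Explicitly: p, q, r, n.
So there are 4 ground terms available for substitution.
The body mentions the single quantified variable x3; since ground terms form a free algebra, no two substitutions collapse to the same formula.
Number of ground instances = 4.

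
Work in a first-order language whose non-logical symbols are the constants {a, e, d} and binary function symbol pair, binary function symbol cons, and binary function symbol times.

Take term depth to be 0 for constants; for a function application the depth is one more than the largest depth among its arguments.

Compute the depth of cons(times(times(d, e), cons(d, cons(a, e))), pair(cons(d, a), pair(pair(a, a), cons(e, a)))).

4

depth(times(d, e)) = 1 + max(0, 0) = 1
depth(cons(a, e)) = 1 + max(0, 0) = 1
depth(cons(d, cons(a, e))) = 1 + max(0, 1) = 2
depth(times(times(d, e), cons(d, cons(a, e)))) = 1 + max(1, 2) = 3
depth(cons(d, a)) = 1 + max(0, 0) = 1
depth(pair(a, a)) = 1 + max(0, 0) = 1
depth(cons(e, a)) = 1 + max(0, 0) = 1
depth(pair(pair(a, a), cons(e, a))) = 1 + max(1, 1) = 2
depth(pair(cons(d, a), pair(pair(a, a), cons(e, a)))) = 1 + max(1, 2) = 3
depth(cons(times(times(d, e), cons(d, cons(a, e))), pair(cons(d, a), pair(pair(a, a), cons(e, a))))) = 1 + max(3, 3) = 4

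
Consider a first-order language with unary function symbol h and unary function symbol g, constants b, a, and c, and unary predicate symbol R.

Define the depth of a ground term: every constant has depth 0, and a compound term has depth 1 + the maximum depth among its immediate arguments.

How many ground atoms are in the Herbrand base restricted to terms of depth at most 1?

First count ground terms of depth ≤ 1.
Let N_k count ground terms of depth at most k. Each non-constant term of depth ≤ k is some function symbol applied to depth-≤(k−1) arguments, giving N_k = 3 + N_{k-1} + N_{k-1}.
N_0 = 3
N_1 = 3 + 3 + 3 = 9
Explicitly: b, a, c, h(b), h(a), h(c), g(b), g(a), g(c).
So |H| = 9.
A ground atom is a predicate applied to a tuple of terms from H, so the count is the sum over predicates of |H|^arity:
  R: 9
Total ground atoms: 9.

9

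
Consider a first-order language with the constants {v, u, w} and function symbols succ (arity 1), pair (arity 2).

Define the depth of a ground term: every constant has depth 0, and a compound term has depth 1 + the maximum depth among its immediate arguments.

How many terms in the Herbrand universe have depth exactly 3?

If N_k denotes the number of depth-≤k ground terms, the 3 constants give N_0 = 3, and each function symbol of arity r contributes N_{k-1}^r new terms at level k: N_k = 3 + N_{k-1} + N_{k-1}^2.
N_0 = 3
N_1 = 3 + 3 + 3^2 = 15
N_2 = 3 + 15 + 15^2 = 243
N_3 = 3 + 243 + 243^2 = 59295
Terms of depth exactly 3: N_3 − N_2 = 59295 − 243 = 59052.

59052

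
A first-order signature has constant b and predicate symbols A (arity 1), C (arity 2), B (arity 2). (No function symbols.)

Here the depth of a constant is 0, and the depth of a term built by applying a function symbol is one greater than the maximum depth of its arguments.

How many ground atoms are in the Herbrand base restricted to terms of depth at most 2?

3

First count ground terms of depth ≤ 2.
With no function symbols every ground term is a constant, so there is exactly 1 ground term at every depth bound.
N_0 = 1
N_1 = 1
N_2 = 1
Explicitly: b.
So |H| = 1.
For each predicate symbol, the number of ground atoms is |H| raised to its arity; summing:
  A: 1;  C: 1^2 = 1;  B: 1^2 = 1
Total ground atoms: 1 + 1 + 1 = 3.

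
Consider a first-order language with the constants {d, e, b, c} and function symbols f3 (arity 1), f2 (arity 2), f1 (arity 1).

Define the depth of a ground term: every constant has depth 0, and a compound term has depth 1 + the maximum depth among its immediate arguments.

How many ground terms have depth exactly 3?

713184

Let N_k = |{terms of depth ≤ k}|. Then N_0 = 4 and N_k = 4 + N_{k-1} + N_{k-1}^2 + N_{k-1} for k ≥ 1 (one summand per function symbol, arity giving the exponent).
N_0 = 4
N_1 = 4 + 4 + 4^2 + 4 = 28
N_2 = 4 + 28 + 28^2 + 28 = 844
N_3 = 4 + 844 + 844^2 + 844 = 714028
Terms of depth exactly 3: N_3 − N_2 = 714028 − 844 = 713184.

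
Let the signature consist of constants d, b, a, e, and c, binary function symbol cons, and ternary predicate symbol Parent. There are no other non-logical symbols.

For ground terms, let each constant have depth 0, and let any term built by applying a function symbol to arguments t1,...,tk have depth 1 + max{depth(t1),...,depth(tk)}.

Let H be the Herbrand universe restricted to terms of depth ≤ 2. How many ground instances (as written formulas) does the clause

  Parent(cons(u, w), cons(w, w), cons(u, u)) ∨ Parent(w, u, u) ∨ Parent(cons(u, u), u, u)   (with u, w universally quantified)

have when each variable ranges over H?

Ground terms of depth ≤ 2:
  Write N_k for the number of ground terms of depth ≤ k. A term of depth ≤ k is either a constant or a function symbol applied to arguments of depth ≤ k−1, so N_k = 5 + N_{k-1}^2.
  N_0 = 5
  N_1 = 5 + 5^2 = 30
  N_2 = 5 + 30^2 = 905
So there are 905 ground terms available for substitution.
There are 2 variables to instantiate (u, w), each occurring in at least one literal, so different choices give different ground instances.
Number of ground instances = 905^2 = 819025.

819025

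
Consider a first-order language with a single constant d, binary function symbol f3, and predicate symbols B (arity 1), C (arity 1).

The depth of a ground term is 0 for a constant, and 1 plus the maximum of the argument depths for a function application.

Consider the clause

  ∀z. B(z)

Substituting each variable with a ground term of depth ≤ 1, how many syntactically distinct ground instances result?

Ground terms of depth ≤ 1:
  Write N_k for the number of ground terms of depth ≤ k. A term of depth ≤ k is either a constant or a function symbol applied to arguments of depth ≤ k−1, so N_k = 1 + N_{k-1}^2.
  N_0 = 1
  N_1 = 1 + 1^2 = 2
  Explicitly: d, f3(d, d).
So there are 2 ground terms available for substitution.
The clause has 1 distinct variable (z), which appears in the body. In the free term algebra distinct substitutions yield syntactically distinct ground instances.
Number of ground instances = 2.

2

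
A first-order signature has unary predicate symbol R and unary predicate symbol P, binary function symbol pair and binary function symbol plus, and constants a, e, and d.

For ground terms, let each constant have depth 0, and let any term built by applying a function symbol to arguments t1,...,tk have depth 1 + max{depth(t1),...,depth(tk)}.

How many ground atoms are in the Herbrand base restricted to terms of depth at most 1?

First count ground terms of depth ≤ 1.
Let N_k = |{terms of depth ≤ k}|. Then N_0 = 3 and N_k = 3 + N_{k-1}^2 + N_{k-1}^2 for k ≥ 1 (one summand per function symbol, arity giving the exponent).
N_0 = 3
N_1 = 3 + 3^2 + 3^2 = 21
So |H| = 21.
A ground atom is a predicate applied to a tuple of terms from H, so the count is the sum over predicates of |H|^arity:
  R: 21;  P: 21
Total ground atoms: 21 + 21 = 42.

42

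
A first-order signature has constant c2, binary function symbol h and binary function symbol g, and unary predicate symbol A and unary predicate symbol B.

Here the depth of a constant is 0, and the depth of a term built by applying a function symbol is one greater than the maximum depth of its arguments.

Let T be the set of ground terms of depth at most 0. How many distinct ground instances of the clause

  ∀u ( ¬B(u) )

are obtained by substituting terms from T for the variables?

Ground terms of depth ≤ 0:
  If N_k denotes the number of depth-≤k ground terms, the 1 constant gives N_0 = 1, and each function symbol of arity r contributes N_{k-1}^r new terms at level k: N_k = 1 + N_{k-1}^2 + N_{k-1}^2.
  N_0 = 1
So there is exactly 1 ground term available for substitution.
The body mentions the single quantified variable u; since ground terms form a free algebra, no two substitutions collapse to the same formula.
Number of ground instances = 1.

1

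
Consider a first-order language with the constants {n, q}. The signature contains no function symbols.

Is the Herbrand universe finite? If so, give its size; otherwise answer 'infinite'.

2

There are no function symbols, so every ground term is one of the 2 constants.
The Herbrand universe is {n, q}, which is finite with 2 elements.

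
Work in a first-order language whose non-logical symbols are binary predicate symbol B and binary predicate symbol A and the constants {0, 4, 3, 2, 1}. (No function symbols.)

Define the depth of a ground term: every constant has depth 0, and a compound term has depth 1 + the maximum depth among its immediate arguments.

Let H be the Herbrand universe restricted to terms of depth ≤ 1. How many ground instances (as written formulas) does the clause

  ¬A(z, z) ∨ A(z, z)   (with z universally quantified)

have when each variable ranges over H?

Ground terms of depth ≤ 1:
  With no function symbols every ground term is a constant, so there are exactly 5 ground terms at every depth bound.
  N_0 = 5
  N_1 = 5
  Explicitly: 0, 4, 3, 2, 1.
So there are 5 ground terms available for substitution.
The variable z ranges independently over the available ground terms, and distinct assignments produce distinct instances.
Number of ground instances = 5.

5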